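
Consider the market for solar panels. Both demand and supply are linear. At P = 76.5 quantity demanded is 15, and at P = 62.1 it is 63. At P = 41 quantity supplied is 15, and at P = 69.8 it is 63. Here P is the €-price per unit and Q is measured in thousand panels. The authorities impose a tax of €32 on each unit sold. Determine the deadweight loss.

Demand slope = (62.1 − 76.5)/(63 − 15) = −0.3, so P = 81 − 0.3Q.
Supply slope = (69.8 − 41)/(63 − 15) = 0.6, so P = 32 + 0.6Q.
Competitive equilibrium: 81 − 0.3Q = 32 + 0.6Q → Q* = 54.4444, P* = 64.6667.
With the tax, the buyer price exceeds the seller price by 32: (81 − 0.3Q) − (32 + 0.6Q) = 32 → Q' = 18.8889.
ΔQ = 54.4444 − 18.8889 = 35.5555; the wedge equals the tax, 32.
Welfare loss = ½ × 35.5555 × 32 = €568.89 thousand.

€568.89 thousand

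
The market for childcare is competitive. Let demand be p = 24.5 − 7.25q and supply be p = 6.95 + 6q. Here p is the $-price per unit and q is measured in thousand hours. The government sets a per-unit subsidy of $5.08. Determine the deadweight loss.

$0.97 thousand

Competitive equilibrium: 24.5 − 7.25q = 6.95 + 6q → q* = 1.3245, p* = 14.8972.
The subsidy lowers effective supply by 5.08: p = 1.87 + 6q.
New quantity: 24.5 − 7.25q = 1.87 + 6q → q' = 1.7079.
Overproduction Δq = 1.7079 − 1.3245 = 0.3834; wedge = subsidy = 5.08.
DWL = ½ × 0.3834 × 5.08 = $0.97 thousand.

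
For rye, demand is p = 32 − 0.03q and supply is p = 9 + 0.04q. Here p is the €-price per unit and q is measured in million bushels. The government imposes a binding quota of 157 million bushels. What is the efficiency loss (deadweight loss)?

€1030.29 million

Competitive equilibrium: 32 − 0.03q = 9 + 0.04q → q* = 328.5714, p* = 22.1429.
At q = 157: demand price = 32 − 0.03·157 = 27.29; supply price = 9 + 0.04·157 = 15.28.
Δq = 328.5714 − 157 = 171.5714; wedge = 27.29 − 15.28 = 12.01.
The triangle = ½ × 171.5714 × 12.01 = €1030.29 million.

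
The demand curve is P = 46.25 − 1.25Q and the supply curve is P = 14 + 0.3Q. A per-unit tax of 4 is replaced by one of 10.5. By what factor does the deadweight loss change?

6.891

Competitive equilibrium: 46.25 − 1.25Q = 14 + 0.3Q → Q* = 20.8065, P* = 20.2419.
For a per-unit tax t: ΔQ = t/1.55, so DWL = ½·t·(t/1.55) = t²/3.1.
At t = 4: DWL = 5.161. At t = 10.5: DWL = 35.565.
Ratio = (10.5/4)² = 6.891.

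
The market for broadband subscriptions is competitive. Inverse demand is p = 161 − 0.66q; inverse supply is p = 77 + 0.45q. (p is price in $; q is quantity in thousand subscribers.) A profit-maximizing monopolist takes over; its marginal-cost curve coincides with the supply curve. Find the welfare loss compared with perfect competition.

$441.92 thousand

Competitive equilibrium: 161 − 0.66q = 77 + 0.45q → q* = 75.67568, p* = 111.05405.
Marginal revenue: MR = 161 − 1.32q. Set MR = MC: 161 − 1.32q = 77 + 0.45q → q_m = 47.45763.
Price p_m = 161 − 0.66·47.45763 = 129.67796; MC(q_m) = 77 + 0.45·47.45763 = 98.35593.
Competitive q* = 75.67568, so Δq = 28.21805; wedge = 129.67796 − 98.35593 = 31.32203.
Deadweight loss = ½ × 28.21805 × 31.32203 = $441.92 thousand.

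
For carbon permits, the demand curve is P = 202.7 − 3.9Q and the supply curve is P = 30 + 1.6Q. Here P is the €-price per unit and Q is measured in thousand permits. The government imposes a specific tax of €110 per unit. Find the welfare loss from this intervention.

Competitive equilibrium: 202.7 − 3.9Q = 30 + 1.6Q → Q* = 31.4, P* = 80.24.
With the tax, the buyer price exceeds the seller price by 110: (202.7 − 3.9Q) − (30 + 1.6Q) = 110 → Q' = 11.4.
ΔQ = 31.4 − 11.4 = 20; the wedge equals the tax, 110.
Welfare loss = ½ × 20 × 110 = €1100 thousand.

€1100 thousand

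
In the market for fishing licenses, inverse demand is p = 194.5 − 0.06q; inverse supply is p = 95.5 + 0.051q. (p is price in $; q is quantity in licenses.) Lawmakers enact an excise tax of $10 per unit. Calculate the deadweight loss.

$450.45

Competitive equilibrium: 194.5 − 0.06q = 95.5 + 0.051q → q* = 891.8919, p* = 140.9865.
With the tax, the buyer price exceeds the seller price by 10: (194.5 − 0.06q) − (95.5 + 0.051q) = 10 → q' = 801.8018.
Δq = 891.8919 − 801.8018 = 90.0901; the wedge equals the tax, 10.
The triangle = ½ × 90.0901 × 10 = $450.45.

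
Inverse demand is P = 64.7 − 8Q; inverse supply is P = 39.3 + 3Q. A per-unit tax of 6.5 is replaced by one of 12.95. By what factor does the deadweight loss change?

3.969

Competitive equilibrium: 64.7 − 8Q = 39.3 + 3Q → Q* = 2.3091, P* = 46.2273.
For a per-unit tax t: ΔQ = t/11, so DWL = ½·t·(t/11) = t²/22.
At t = 6.5: DWL = 1.920. At t = 12.95: DWL = 7.623.
Ratio = (12.95/6.5)² = 3.969.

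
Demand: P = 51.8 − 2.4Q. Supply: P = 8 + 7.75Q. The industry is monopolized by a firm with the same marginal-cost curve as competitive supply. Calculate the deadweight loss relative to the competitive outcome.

3.46

Competitive equilibrium: 51.8 − 2.4Q = 8 + 7.75Q → Q* = 4.3153, P* = 41.4433.
Marginal revenue: MR = 51.8 − 4.8Q. Set MR = MC: 51.8 − 4.8Q = 8 + 7.75Q → Q_m = 3.49.
Price P_m = 51.8 − 2.4·3.49 = 43.424; MC(Q_m) = 8 + 7.75·3.49 = 35.0475.
Competitive Q* = 4.3153, so ΔQ = 0.8253; wedge = 43.424 − 35.0475 = 8.3765.
Deadweight loss = ½ × 0.8253 × 8.3765 = 3.46.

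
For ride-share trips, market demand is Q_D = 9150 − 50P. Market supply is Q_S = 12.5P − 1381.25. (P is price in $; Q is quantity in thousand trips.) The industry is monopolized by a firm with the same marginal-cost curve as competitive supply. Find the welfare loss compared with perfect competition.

In inverse form: demand P = 183 − 0.02Q, supply P = 110.5 + 0.08Q.
Competitive equilibrium: 183 − 0.02Q = 110.5 + 0.08Q → Q* = 725, P* = 168.5.
Marginal revenue: MR = 183 − 0.04Q. Set MR = MC: 183 − 0.04Q = 110.5 + 0.08Q → Q_m = 604.166667.
Price P_m = 183 − 0.02·604.166667 = 170.916667; MC(Q_m) = 110.5 + 0.08·604.166667 = 158.833333.
Competitive Q* = 725, so ΔQ = 120.833333; wedge = 170.916667 − 158.833333 = 12.083334.
Welfare loss = ½ × 120.833333 × 12.083334 = $730.03 thousand.

$730.03 thousand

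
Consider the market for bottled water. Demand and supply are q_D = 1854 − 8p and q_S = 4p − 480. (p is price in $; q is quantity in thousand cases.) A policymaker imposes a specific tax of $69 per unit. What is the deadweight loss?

$6348 thousand

In inverse form: demand p = 231.75 − 0.125q, supply p = 120 + 0.25q.
Competitive equilibrium: 231.75 − 0.125q = 120 + 0.25q → q* = 298, p* = 194.5.
With the tax, the buyer price exceeds the seller price by 69: (231.75 − 0.125q) − (120 + 0.25q) = 69 → q' = 114.
Δq = 298 − 114 = 184; the wedge equals the tax, 69.
DWL = ½ × 184 × 69 = $6348 thousand.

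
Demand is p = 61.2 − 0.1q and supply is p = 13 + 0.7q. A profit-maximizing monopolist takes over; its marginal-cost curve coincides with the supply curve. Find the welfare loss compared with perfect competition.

17.93

Competitive equilibrium: 61.2 − 0.1q = 13 + 0.7q → q* = 60.25, p* = 55.175.
Marginal revenue: MR = 61.2 − 0.2q. Set MR = MC: 61.2 − 0.2q = 13 + 0.7q → q_m = 53.5556.
Price p_m = 61.2 − 0.1·53.5556 = 55.8444; MC(q_m) = 13 + 0.7·53.5556 = 50.4889.
Competitive q* = 60.25, so Δq = 6.6944; wedge = 55.8444 − 50.4889 = 5.3555.
DWL = ½ × 6.6944 × 5.3555 = 17.93.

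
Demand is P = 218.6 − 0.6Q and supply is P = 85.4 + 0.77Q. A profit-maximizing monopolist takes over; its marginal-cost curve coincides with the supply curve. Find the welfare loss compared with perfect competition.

Competitive equilibrium: 218.6 − 0.6Q = 85.4 + 0.77Q → Q* = 97.2263, P* = 160.2642.
Marginal revenue: MR = 218.6 − 1.2Q. Set MR = MC: 218.6 − 1.2Q = 85.4 + 0.77Q → Q_m = 67.6142.
Price P_m = 218.6 − 0.6·67.6142 = 178.0315; MC(Q_m) = 85.4 + 0.77·67.6142 = 137.4629.
Competitive Q* = 97.2263, so ΔQ = 29.6121; wedge = 178.0315 − 137.4629 = 40.5686.
Welfare loss = ½ × 29.6121 × 40.5686 = 600.66.

600.66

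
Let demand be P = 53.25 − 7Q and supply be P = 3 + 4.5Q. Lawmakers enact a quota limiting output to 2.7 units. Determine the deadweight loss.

Competitive equilibrium: 53.25 − 7Q = 3 + 4.5Q → Q* = 4.3696, P* = 22.663.
At Q = 2.7: demand price = 53.25 − 7·2.7 = 34.35; supply price = 3 + 4.5·2.7 = 15.15.
ΔQ = 4.3696 − 2.7 = 1.6696; wedge = 34.35 − 15.15 = 19.2.
Welfare loss = ½ × 1.6696 × 19.2 = 16.03.

16.03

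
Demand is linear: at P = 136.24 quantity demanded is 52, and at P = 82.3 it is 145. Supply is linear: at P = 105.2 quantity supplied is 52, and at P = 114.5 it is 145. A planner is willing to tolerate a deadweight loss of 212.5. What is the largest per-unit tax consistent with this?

Demand slope = (82.3 − 136.24)/(145 − 52) = −0.58, so P = 166.4 − 0.58Q.
Supply slope = (114.5 − 105.2)/(145 − 52) = 0.1, so P = 100 + 0.1Q.
Competitive equilibrium: 166.4 − 0.58Q = 100 + 0.1Q → Q* = 97.6471, P* = 109.7647.
A tax t gives ΔQ = t/0.68 and wedge t, so DWL = t²/1.36.
t²/1.36 = 212.5 → t² = 289 → t = 17.

17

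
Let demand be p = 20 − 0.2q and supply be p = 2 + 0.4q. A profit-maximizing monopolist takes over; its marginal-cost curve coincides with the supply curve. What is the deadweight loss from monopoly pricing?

Competitive equilibrium: 20 − 0.2q = 2 + 0.4q → q* = 30, p* = 14.
Marginal revenue: MR = 20 − 0.4q. Set MR = MC: 20 − 0.4q = 2 + 0.4q → q_m = 22.5.
Price p_m = 20 − 0.2·22.5 = 15.5; MC(q_m) = 2 + 0.4·22.5 = 11.
Competitive q* = 30, so Δq = 7.5; wedge = 15.5 − 11 = 4.5.
DWL = ½ × 7.5 × 4.5 = 16.875.

16.875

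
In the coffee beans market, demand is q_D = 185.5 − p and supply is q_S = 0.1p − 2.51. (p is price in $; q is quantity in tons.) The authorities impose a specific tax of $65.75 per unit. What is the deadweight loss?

$196.50

In inverse form: demand p = 185.5 − q, supply p = 25.1 + 10q.
Competitive equilibrium: 185.5 − q = 25.1 + 10q → q* = 14.5818, p* = 170.9182.
With the tax, the buyer price exceeds the seller price by 65.75: (185.5 − q) − (25.1 + 10q) = 65.75 → q' = 8.6045.
Δq = 14.5818 − 8.6045 = 5.9773; the wedge equals the tax, 65.75.
DWL = ½ × 5.9773 × 65.75 = $196.50.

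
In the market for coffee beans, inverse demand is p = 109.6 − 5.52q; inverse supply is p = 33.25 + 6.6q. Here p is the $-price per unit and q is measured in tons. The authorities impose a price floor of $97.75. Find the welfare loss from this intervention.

$104.51

Competitive equilibrium: 109.6 − 5.52q = 33.25 + 6.6q → q* = 6.2995, p* = 74.8267.
At the floor p = 97.75, quantity demanded = (109.6 − 97.75)/5.52 = 2.1467.
Sellers' marginal cost at q' = 2.1467: 33.25 + 6.6·2.1467 = 47.4182.
Δq = 6.2995 − 2.1467 = 4.1528; wedge = 97.75 − 47.4182 = 50.3318.
The triangle = ½ × 4.1528 × 50.3318 = $104.51.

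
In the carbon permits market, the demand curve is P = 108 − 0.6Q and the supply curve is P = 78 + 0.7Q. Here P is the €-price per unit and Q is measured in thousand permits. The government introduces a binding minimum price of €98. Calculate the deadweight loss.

Competitive equilibrium: 108 − 0.6Q = 78 + 0.7Q → Q* = 23.0769, P* = 94.1538.
At the floor P = 98, quantity demanded = (108 − 98)/0.6 = 16.6667.
Sellers' marginal cost at Q' = 16.6667: 78 + 0.7·16.6667 = 89.6667.
ΔQ = 23.0769 − 16.6667 = 6.4102; wedge = 98 − 89.6667 = 8.3333.
The triangle = ½ × 6.4102 × 8.3333 = €26.71 thousand.

€26.71 thousand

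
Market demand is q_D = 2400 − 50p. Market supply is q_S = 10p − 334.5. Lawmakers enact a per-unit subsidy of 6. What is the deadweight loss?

In inverse form: demand p = 48 − 0.02q, supply p = 33.45 + 0.1q.
Competitive equilibrium: 48 − 0.02q = 33.45 + 0.1q → q* = 121.25, p* = 45.575.
The subsidy lowers effective supply by 6: p = 27.45 + 0.1q.
New quantity: 48 − 0.02q = 27.45 + 0.1q → q' = 171.25.
Overproduction Δq = 171.25 − 121.25 = 50; wedge = subsidy = 6.
DWL = ½ × 50 × 6 = 150.

150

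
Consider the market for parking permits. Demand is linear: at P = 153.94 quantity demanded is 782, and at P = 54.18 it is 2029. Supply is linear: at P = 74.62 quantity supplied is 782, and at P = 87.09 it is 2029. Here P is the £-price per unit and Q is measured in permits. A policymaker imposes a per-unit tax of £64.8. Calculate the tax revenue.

Demand slope = (54.18 − 153.94)/(2029 − 782) = −0.08, so P = 216.5 − 0.08Q.
Supply slope = (87.09 − 74.62)/(2029 − 782) = 0.01, so P = 66.8 + 0.01Q.
Competitive equilibrium: 216.5 − 0.08Q = 66.8 + 0.01Q → Q* = 1663.3333, P* = 83.4333.
With the tax, the buyer price exceeds the seller price by 64.8: (216.5 − 0.08Q) − (66.8 + 0.01Q) = 64.8 → Q' = 943.3333.
Tax revenue = 64.8 × 943.3333 = £61128.

£61128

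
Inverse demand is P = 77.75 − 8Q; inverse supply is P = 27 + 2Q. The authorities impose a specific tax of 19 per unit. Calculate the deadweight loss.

Competitive equilibrium: 77.75 − 8Q = 27 + 2Q → Q* = 5.075, P* = 37.15.
With the tax, the buyer price exceeds the seller price by 19: (77.75 − 8Q) − (27 + 2Q) = 19 → Q' = 3.175.
ΔQ = 5.075 − 3.175 = 1.9; the wedge equals the tax, 19.
DWL = ½ × 1.9 × 19 = 18.05.

18.05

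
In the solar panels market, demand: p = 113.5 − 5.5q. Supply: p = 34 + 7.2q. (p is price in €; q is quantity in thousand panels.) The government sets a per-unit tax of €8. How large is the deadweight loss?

€2.52 thousand

Competitive equilibrium: 113.5 − 5.5q = 34 + 7.2q → q* = 6.2598, p* = 79.0709.
With the tax, the buyer price exceeds the seller price by 8: (113.5 − 5.5q) − (34 + 7.2q) = 8 → q' = 5.6299.
Δq = 6.2598 − 5.6299 = 0.6299; the wedge equals the tax, 8.
DWL = ½ × 0.6299 × 8 = €2.52 thousand.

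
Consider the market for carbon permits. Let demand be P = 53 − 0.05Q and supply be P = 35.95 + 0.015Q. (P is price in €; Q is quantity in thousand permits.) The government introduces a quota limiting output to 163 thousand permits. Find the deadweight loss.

Competitive equilibrium: 53 − 0.05Q = 35.95 + 0.015Q → Q* = 262.3077, P* = 39.8846.
At Q = 163: demand price = 53 − 0.05·163 = 44.85; supply price = 35.95 + 0.015·163 = 38.395.
ΔQ = 262.3077 − 163 = 99.3077; wedge = 44.85 − 38.395 = 6.455.
The triangle = ½ × 99.3077 × 6.455 = €320.52 thousand.

€320.52 thousand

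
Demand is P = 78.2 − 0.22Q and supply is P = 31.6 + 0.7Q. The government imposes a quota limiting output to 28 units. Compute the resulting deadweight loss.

Competitive equilibrium: 78.2 − 0.22Q = 31.6 + 0.7Q → Q* = 50.6522, P* = 67.0565.
At Q = 28: demand price = 78.2 − 0.22·28 = 72.04; supply price = 31.6 + 0.7·28 = 51.2.
ΔQ = 50.6522 − 28 = 22.6522; wedge = 72.04 − 51.2 = 20.84.
Welfare loss = ½ × 22.6522 × 20.84 = 236.04.

236.04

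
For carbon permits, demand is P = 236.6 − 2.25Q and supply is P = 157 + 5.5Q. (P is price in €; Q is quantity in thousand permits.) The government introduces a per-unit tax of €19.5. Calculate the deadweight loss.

€24.53 thousand

Competitive equilibrium: 236.6 − 2.25Q = 157 + 5.5Q → Q* = 10.271, P* = 213.4903.
With the tax, the buyer price exceeds the seller price by 19.5: (236.6 − 2.25Q) − (157 + 5.5Q) = 19.5 → Q' = 7.7548.
ΔQ = 10.271 − 7.7548 = 2.5162; the wedge equals the tax, 19.5.
Deadweight loss = ½ × 2.5162 × 19.5 = €24.53 thousand.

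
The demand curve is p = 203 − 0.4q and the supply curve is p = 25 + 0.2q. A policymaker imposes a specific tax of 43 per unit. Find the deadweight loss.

1540.83

Competitive equilibrium: 203 − 0.4q = 25 + 0.2q → q* = 296.6667, p* = 84.3333.
With the tax, the buyer price exceeds the seller price by 43: (203 − 0.4q) − (25 + 0.2q) = 43 → q' = 225.
Δq = 296.6667 − 225 = 71.6667; the wedge equals the tax, 43.
The triangle = ½ × 71.6667 × 43 = 1540.83.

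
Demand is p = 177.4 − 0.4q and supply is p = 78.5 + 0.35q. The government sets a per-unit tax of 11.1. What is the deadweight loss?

82.14

Competitive equilibrium: 177.4 − 0.4q = 78.5 + 0.35q → q* = 131.8667, p* = 124.6533.
With the tax, the buyer price exceeds the seller price by 11.1: (177.4 − 0.4q) − (78.5 + 0.35q) = 11.1 → q' = 117.0667.
Δq = 131.8667 − 117.0667 = 14.8; the wedge equals the tax, 11.1.
Welfare loss = ½ × 14.8 × 11.1 = 82.14.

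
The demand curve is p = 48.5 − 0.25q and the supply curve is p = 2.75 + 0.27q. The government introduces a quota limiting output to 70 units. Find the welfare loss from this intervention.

84.06

Competitive equilibrium: 48.5 − 0.25q = 2.75 + 0.27q → q* = 87.9808, p* = 26.5048.
At q = 70: demand price = 48.5 − 0.25·70 = 31; supply price = 2.75 + 0.27·70 = 21.65.
Δq = 87.9808 − 70 = 17.9808; wedge = 31 − 21.65 = 9.35.
Deadweight loss = ½ × 17.9808 × 9.35 = 84.06.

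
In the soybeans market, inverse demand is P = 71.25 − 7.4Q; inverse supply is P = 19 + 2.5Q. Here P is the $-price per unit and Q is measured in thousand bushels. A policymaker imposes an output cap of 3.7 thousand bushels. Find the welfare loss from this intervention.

Competitive equilibrium: 71.25 − 7.4Q = 19 + 2.5Q → Q* = 5.2778, P* = 32.1944.
At Q = 3.7: demand price = 71.25 − 7.4·3.7 = 43.87; supply price = 19 + 2.5·3.7 = 28.25.
ΔQ = 5.2778 − 3.7 = 1.5778; wedge = 43.87 − 28.25 = 15.62.
Deadweight loss = ½ × 1.5778 × 15.62 = $12.32 thousand.

$12.32 thousand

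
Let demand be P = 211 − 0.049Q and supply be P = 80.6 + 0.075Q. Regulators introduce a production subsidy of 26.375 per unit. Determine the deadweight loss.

2805

Competitive equilibrium: 211 − 0.049Q = 80.6 + 0.075Q → Q* = 1051.6129, P* = 159.471.
The subsidy lowers effective supply by 26.375: P = 54.225 + 0.075Q.
New quantity: 211 − 0.049Q = 54.225 + 0.075Q → Q' = 1264.3145.
Overproduction ΔQ = 1264.3145 − 1051.6129 = 212.7016; wedge = subsidy = 26.375.
DWL = ½ × 212.7016 × 26.375 = 2805.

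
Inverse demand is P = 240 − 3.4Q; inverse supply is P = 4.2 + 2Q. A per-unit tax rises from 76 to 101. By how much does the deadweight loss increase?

409.72

Competitive equilibrium: 240 − 3.4Q = 4.2 + 2Q → Q* = 43.6667, P* = 91.5333.
For a per-unit tax t: ΔQ = t/5.4, so DWL = ½·t·(t/5.4) = t²/10.8.
At t = 76: DWL = 534.815. At t = 101: DWL = 944.537.
Increase = 944.537 − 534.815 = 409.72.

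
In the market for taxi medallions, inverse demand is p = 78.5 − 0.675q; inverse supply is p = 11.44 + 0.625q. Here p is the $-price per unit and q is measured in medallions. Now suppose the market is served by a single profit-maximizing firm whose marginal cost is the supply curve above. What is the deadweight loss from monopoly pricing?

$202.04

Competitive equilibrium: 78.5 − 0.675q = 11.44 + 0.625q → q* = 51.5846, p* = 43.6804.
Marginal revenue: MR = 78.5 − 1.35q. Set MR = MC: 78.5 − 1.35q = 11.44 + 0.625q → q_m = 33.9544.
Price p_m = 78.5 − 0.675·33.9544 = 55.5808; MC(q_m) = 11.44 + 0.625·33.9544 = 32.6615.
Competitive q* = 51.5846, so Δq = 17.6302; wedge = 55.5808 − 32.6615 = 22.9193.
Welfare loss = ½ × 17.6302 × 22.9193 = $202.04.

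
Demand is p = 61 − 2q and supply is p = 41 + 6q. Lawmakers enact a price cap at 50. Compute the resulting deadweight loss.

4

Competitive equilibrium: 61 − 2q = 41 + 6q → q* = 2.5, p* = 56.
At the ceiling p = 50, quantity supplied = (50 − 41)/6 = 1.5.
Willingness to pay at q' = 1.5: 61 − 2·1.5 = 58.
Δq = 2.5 − 1.5 = 1; wedge = 58 − 50 = 8.
Deadweight loss = ½ × 1 × 8 = 4.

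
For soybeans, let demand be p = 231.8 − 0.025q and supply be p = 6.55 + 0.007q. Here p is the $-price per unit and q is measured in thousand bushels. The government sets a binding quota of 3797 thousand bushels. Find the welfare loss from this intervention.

$168175.51 thousand

Competitive equilibrium: 231.8 − 0.025q = 6.55 + 0.007q → q* = 7039.0625, p* = 55.8234.
At q = 3797: demand price = 231.8 − 0.025·3797 = 136.875; supply price = 6.55 + 0.007·3797 = 33.129.
Δq = 7039.0625 − 3797 = 3242.0625; wedge = 136.875 − 33.129 = 103.746.
Welfare loss = ½ × 3242.0625 × 103.746 = $168175.51 thousand.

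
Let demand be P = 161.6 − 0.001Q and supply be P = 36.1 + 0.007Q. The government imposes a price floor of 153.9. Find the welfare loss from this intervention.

Competitive equilibrium: 161.6 − 0.001Q = 36.1 + 0.007Q → Q* = 15687.5, P* = 145.9125.
At the floor P = 153.9, quantity demanded = (161.6 − 153.9)/0.001 = 7700.
Sellers' marginal cost at Q' = 7700: 36.1 + 0.007·7700 = 90.
ΔQ = 15687.5 − 7700 = 7987.5; wedge = 153.9 − 90 = 63.9.
The triangle = ½ × 7987.5 × 63.9 = 255200.625.

255200.625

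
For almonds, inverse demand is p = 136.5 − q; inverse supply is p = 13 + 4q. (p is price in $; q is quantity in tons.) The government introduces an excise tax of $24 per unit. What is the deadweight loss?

Competitive equilibrium: 136.5 − q = 13 + 4q → q* = 24.7, p* = 111.8.
With the tax, the buyer price exceeds the seller price by 24: (136.5 − q) − (13 + 4q) = 24 → q' = 19.9.
Δq = 24.7 − 19.9 = 4.8; the wedge equals the tax, 24.
Welfare loss = ½ × 4.8 × 24 = $57.60.

$57.60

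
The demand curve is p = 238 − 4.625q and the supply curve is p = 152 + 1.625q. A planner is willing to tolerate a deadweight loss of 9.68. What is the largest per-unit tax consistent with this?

Competitive equilibrium: 238 − 4.625q = 152 + 1.625q → q* = 13.76, p* = 174.36.
A tax t gives Δq = t/6.25 and wedge t, so DWL = t²/12.5.
t²/12.5 = 9.68 → t² = 121 → t = 11.

11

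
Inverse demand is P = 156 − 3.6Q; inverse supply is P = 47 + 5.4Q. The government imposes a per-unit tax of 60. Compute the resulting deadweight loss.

Competitive equilibrium: 156 − 3.6Q = 47 + 5.4Q → Q* = 12.1111, P* = 112.4.
With the tax, the buyer price exceeds the seller price by 60: (156 − 3.6Q) − (47 + 5.4Q) = 60 → Q' = 5.4444.
ΔQ = 12.1111 − 5.4444 = 6.6667; the wedge equals the tax, 60.
The triangle = ½ × 6.6667 × 60 = 200.

200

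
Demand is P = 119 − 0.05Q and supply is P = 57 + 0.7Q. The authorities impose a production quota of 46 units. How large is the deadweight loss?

Competitive equilibrium: 119 − 0.05Q = 57 + 0.7Q → Q* = 82.6667, P* = 114.8667.
At Q = 46: demand price = 119 − 0.05·46 = 116.7; supply price = 57 + 0.7·46 = 89.2.
ΔQ = 82.6667 − 46 = 36.6667; wedge = 116.7 − 89.2 = 27.5.
Deadweight loss = ½ × 36.6667 × 27.5 = 504.17.

504.17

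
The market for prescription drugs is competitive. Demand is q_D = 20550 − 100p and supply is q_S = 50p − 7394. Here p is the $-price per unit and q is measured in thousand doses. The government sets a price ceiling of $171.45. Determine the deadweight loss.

$8262.17 thousand

In inverse form: demand p = 205.5 − 0.01q, supply p = 147.88 + 0.02q.
Competitive equilibrium: 205.5 − 0.01q = 147.88 + 0.02q → q* = 1920.6667, p* = 186.2933.
At the ceiling p = 171.45, quantity supplied = (171.45 − 147.88)/0.02 = 1178.5.
Willingness to pay at q' = 1178.5: 205.5 − 0.01·1178.5 = 193.715.
Δq = 1920.6667 − 1178.5 = 742.1667; wedge = 193.715 − 171.45 = 22.265.
The triangle = ½ × 742.1667 × 22.265 = $8262.17 thousand.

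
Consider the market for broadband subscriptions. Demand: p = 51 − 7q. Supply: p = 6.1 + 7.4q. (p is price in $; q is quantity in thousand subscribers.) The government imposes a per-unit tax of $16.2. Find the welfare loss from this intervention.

$9.11 thousand

Competitive equilibrium: 51 − 7q = 6.1 + 7.4q → q* = 3.1181, p* = 29.1736.
With the tax, the buyer price exceeds the seller price by 16.2: (51 − 7q) − (6.1 + 7.4q) = 16.2 → q' = 1.9931.
Δq = 3.1181 − 1.9931 = 1.125; the wedge equals the tax, 16.2.
Welfare loss = ½ × 1.125 × 16.2 = $9.11 thousand.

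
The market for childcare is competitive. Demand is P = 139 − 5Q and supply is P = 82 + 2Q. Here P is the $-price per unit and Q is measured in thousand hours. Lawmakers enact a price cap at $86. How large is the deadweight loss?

$132.07 thousand

Competitive equilibrium: 139 − 5Q = 82 + 2Q → Q* = 8.1429, P* = 98.2857.
At the ceiling P = 86, quantity supplied = (86 − 82)/2 = 2.
Willingness to pay at Q' = 2: 139 − 5·2 = 129.
ΔQ = 8.1429 − 2 = 6.1429; wedge = 129 − 86 = 43.
Deadweight loss = ½ × 6.1429 × 43 = $132.07 thousand.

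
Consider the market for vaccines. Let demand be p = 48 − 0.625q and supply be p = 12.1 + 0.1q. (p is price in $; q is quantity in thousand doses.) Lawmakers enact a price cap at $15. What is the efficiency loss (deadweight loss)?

$152.60 thousand

Competitive equilibrium: 48 − 0.625q = 12.1 + 0.1q → q* = 49.5172, p* = 17.0517.
At the ceiling p = 15, quantity supplied = (15 − 12.1)/0.1 = 29.
Willingness to pay at q' = 29: 48 − 0.625·29 = 29.875.
Δq = 49.5172 − 29 = 20.5172; wedge = 29.875 − 15 = 14.875.
Deadweight loss = ½ × 20.5172 × 14.875 = $152.60 thousand.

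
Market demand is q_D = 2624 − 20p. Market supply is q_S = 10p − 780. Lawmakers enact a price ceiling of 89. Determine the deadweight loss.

In inverse form: demand p = 131.2 − 0.05q, supply p = 78 + 0.1q.
Competitive equilibrium: 131.2 − 0.05q = 78 + 0.1q → q* = 354.6667, p* = 113.4667.
At the ceiling p = 89, quantity supplied = (89 − 78)/0.1 = 110.
Willingness to pay at q' = 110: 131.2 − 0.05·110 = 125.7.
Δq = 354.6667 − 110 = 244.6667; wedge = 125.7 − 89 = 36.7.
The triangle = ½ × 244.6667 × 36.7 = 4489.63.

4489.63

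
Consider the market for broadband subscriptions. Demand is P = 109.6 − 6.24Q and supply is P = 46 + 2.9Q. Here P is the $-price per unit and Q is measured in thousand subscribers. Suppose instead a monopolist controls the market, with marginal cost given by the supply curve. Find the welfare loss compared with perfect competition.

$36.42 thousand

Competitive equilibrium: 109.6 − 6.24Q = 46 + 2.9Q → Q* = 6.95842, P* = 66.17943.
Marginal revenue: MR = 109.6 − 12.48Q. Set MR = MC: 109.6 − 12.48Q = 46 + 2.9Q → Q_m = 4.13524.
Price P_m = 109.6 − 6.24·4.13524 = 83.7961; MC(Q_m) = 46 + 2.9·4.13524 = 57.9922.
Competitive Q* = 6.95842, so ΔQ = 2.82318; wedge = 83.7961 − 57.9922 = 25.8039.
DWL = ½ × 2.82318 × 25.8039 = $36.42 thousand.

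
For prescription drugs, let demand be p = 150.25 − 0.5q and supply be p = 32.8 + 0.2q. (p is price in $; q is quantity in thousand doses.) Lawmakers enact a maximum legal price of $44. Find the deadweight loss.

Competitive equilibrium: 150.25 − 0.5q = 32.8 + 0.2q → q* = 167.7857, p* = 66.3571.
At the ceiling p = 44, quantity supplied = (44 − 32.8)/0.2 = 56.
Willingness to pay at q' = 56: 150.25 − 0.5·56 = 122.25.
Δq = 167.7857 − 56 = 111.7857; wedge = 122.25 − 44 = 78.25.
The triangle = ½ × 111.7857 × 78.25 = $4373.62 thousand.

$4373.62 thousand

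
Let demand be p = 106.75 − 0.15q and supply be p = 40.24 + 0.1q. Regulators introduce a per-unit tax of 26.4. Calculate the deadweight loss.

Competitive equilibrium: 106.75 − 0.15q = 40.24 + 0.1q → q* = 266.04, p* = 66.844.
With the tax, the buyer price exceeds the seller price by 26.4: (106.75 − 0.15q) − (40.24 + 0.1q) = 26.4 → q' = 160.44.
Δq = 266.04 − 160.44 = 105.6; the wedge equals the tax, 26.4.
Deadweight loss = ½ × 105.6 × 26.4 = 1393.92.

1393.92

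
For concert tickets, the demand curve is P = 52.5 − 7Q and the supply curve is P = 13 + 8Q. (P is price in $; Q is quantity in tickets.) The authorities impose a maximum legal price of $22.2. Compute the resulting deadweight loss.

$16.50

Competitive equilibrium: 52.5 − 7Q = 13 + 8Q → Q* = 2.6333, P* = 34.0667.
At the ceiling P = 22.2, quantity supplied = (22.2 − 13)/8 = 1.15.
Willingness to pay at Q' = 1.15: 52.5 − 7·1.15 = 44.45.
ΔQ = 2.6333 − 1.15 = 1.4833; wedge = 44.45 − 22.2 = 22.25.
The triangle = ½ × 1.4833 × 22.25 = $16.50.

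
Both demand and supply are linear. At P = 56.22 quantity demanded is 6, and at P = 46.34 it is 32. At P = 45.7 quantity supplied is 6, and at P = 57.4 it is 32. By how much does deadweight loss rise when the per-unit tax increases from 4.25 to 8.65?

34.19

Demand slope = (46.34 − 56.22)/(32 − 6) = −0.38, so P = 58.5 − 0.38Q.
Supply slope = (57.4 − 45.7)/(32 − 6) = 0.45, so P = 43 + 0.45Q.
Competitive equilibrium: 58.5 − 0.38Q = 43 + 0.45Q → Q* = 18.6747, P* = 51.4036.
For a per-unit tax t: ΔQ = t/0.83, so DWL = ½·t·(t/0.83) = t²/1.66.
At t = 4.25: DWL = 10.881. At t = 8.65: DWL = 45.074.
Increase = 45.074 − 10.881 = 34.19.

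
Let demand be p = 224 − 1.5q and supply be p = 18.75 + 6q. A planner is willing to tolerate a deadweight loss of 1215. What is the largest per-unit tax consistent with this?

Competitive equilibrium: 224 − 1.5q = 18.75 + 6q → q* = 27.3667, p* = 182.95.
A tax t gives Δq = t/7.5 and wedge t, so DWL = t²/15.
t²/15 = 1215 → t² = 18225 → t = 135.

135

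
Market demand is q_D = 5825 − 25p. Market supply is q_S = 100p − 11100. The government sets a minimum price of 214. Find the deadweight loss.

In inverse form: demand p = 233 − 0.04q, supply p = 111 + 0.01q.
Competitive equilibrium: 233 − 0.04q = 111 + 0.01q → q* = 2440, p* = 135.4.
At the floor p = 214, quantity demanded = (233 − 214)/0.04 = 475.
Sellers' marginal cost at q' = 475: 111 + 0.01·475 = 115.75.
Δq = 2440 − 475 = 1965; wedge = 214 − 115.75 = 98.25.
DWL = ½ × 1965 × 98.25 = 96530.625.

96530.625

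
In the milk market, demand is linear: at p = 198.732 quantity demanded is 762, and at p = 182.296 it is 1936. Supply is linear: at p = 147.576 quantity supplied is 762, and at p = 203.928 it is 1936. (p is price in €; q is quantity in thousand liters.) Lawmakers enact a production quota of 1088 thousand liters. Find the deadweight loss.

€7722.03 thousand

Demand slope = (182.296 − 198.732)/(1936 − 762) = −0.014, so p = 209.4 − 0.014q.
Supply slope = (203.928 − 147.576)/(1936 − 762) = 0.048, so p = 111 + 0.048q.
Competitive equilibrium: 209.4 − 0.014q = 111 + 0.048q → q* = 1587.0968, p* = 187.1806.
At q = 1088: demand price = 209.4 − 0.014·1088 = 194.168; supply price = 111 + 0.048·1088 = 163.224.
Δq = 1587.0968 − 1088 = 499.0968; wedge = 194.168 − 163.224 = 30.944.
Deadweight loss = ½ × 499.0968 × 30.944 = €7722.03 thousand.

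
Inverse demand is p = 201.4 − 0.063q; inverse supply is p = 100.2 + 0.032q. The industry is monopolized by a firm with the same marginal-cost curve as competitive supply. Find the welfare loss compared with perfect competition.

8569.87

Competitive equilibrium: 201.4 − 0.063q = 100.2 + 0.032q → q* = 1065.2632, p* = 134.2884.
Marginal revenue: MR = 201.4 − 0.126q. Set MR = MC: 201.4 − 0.126q = 100.2 + 0.032q → q_m = 640.5063.
Price p_m = 201.4 − 0.063·640.5063 = 161.0481; MC(q_m) = 100.2 + 0.032·640.5063 = 120.6962.
Competitive q* = 1065.2632, so Δq = 424.7569; wedge = 161.0481 − 120.6962 = 40.3519.
Welfare loss = ½ × 424.7569 × 40.3519 = 8569.87.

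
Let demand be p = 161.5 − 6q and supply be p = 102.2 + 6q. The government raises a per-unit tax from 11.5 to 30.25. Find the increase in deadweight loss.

Competitive equilibrium: 161.5 − 6q = 102.2 + 6q → q* = 4.9417, p* = 131.85.
For a per-unit tax t: Δq = t/12, so DWL = ½·t·(t/12) = t²/24.
At t = 11.5: DWL = 5.51. At t = 30.25: DWL = 38.128.
Increase = 38.128 − 5.51 = 32.62.

32.62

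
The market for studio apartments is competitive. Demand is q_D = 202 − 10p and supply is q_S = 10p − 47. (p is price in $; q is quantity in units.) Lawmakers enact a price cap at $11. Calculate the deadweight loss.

In inverse form: demand p = 20.2 − 0.1q, supply p = 4.7 + 0.1q.
Competitive equilibrium: 20.2 − 0.1q = 4.7 + 0.1q → q* = 77.5, p* = 12.45.
At the ceiling p = 11, quantity supplied = (11 − 4.7)/0.1 = 63.
Willingness to pay at q' = 63: 20.2 − 0.1·63 = 13.9.
Δq = 77.5 − 63 = 14.5; wedge = 13.9 − 11 = 2.9.
DWL = ½ × 14.5 × 2.9 = $21.025.

$21.025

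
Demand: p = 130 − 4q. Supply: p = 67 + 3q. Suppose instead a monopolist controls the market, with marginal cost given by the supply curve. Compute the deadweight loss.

37.49

Competitive equilibrium: 130 − 4q = 67 + 3q → q* = 9, p* = 94.
Marginal revenue: MR = 130 − 8q. Set MR = MC: 130 − 8q = 67 + 3q → q_m = 5.7273.
Price p_m = 130 − 4·5.7273 = 107.0908; MC(q_m) = 67 + 3·5.7273 = 84.1819.
Competitive q* = 9, so Δq = 3.2727; wedge = 107.0908 − 84.1819 = 22.9089.
Welfare loss = ½ × 3.2727 × 22.9089 = 37.49.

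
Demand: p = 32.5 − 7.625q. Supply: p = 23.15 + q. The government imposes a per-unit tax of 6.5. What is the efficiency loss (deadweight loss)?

2.45

Competitive equilibrium: 32.5 − 7.625q = 23.15 + q → q* = 1.0841, p* = 24.2341.
With the tax, the buyer price exceeds the seller price by 6.5: (32.5 − 7.625q) − (23.15 + q) = 6.5 → q' = 0.3304.
Δq = 1.0841 − 0.3304 = 0.7537; the wedge equals the tax, 6.5.
The triangle = ½ × 0.7537 × 6.5 = 2.45.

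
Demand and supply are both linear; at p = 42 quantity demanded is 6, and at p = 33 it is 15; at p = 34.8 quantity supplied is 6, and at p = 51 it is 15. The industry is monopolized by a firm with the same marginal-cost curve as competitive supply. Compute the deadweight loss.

7.12

Demand slope = (33 − 42)/(15 − 6) = −1, so p = 48 − q.
Supply slope = (51 − 34.8)/(15 − 6) = 1.8, so p = 24 + 1.8q.
Competitive equilibrium: 48 − q = 24 + 1.8q → q* = 8.5714, p* = 39.4286.
Marginal revenue: MR = 48 − 2q. Set MR = MC: 48 − 2q = 24 + 1.8q → q_m = 6.3158.
Price p_m = 48 − 1·6.3158 = 41.6842; MC(q_m) = 24 + 1.8·6.3158 = 35.3684.
Competitive q* = 8.5714, so Δq = 2.2556; wedge = 41.6842 − 35.3684 = 6.3158.
Welfare loss = ½ × 2.2556 × 6.3158 = 7.12.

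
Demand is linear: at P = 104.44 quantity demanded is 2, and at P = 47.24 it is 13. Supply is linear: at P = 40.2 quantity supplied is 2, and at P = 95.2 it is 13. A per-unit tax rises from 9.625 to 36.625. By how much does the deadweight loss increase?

Demand slope = (47.24 − 104.44)/(13 − 2) = −5.2, so P = 114.84 − 5.2Q.
Supply slope = (95.2 − 40.2)/(13 − 2) = 5, so P = 30.2 + 5Q.
Competitive equilibrium: 114.84 − 5.2Q = 30.2 + 5Q → Q* = 8.298, P* = 71.6902.
For a per-unit tax t: ΔQ = t/10.2, so DWL = ½·t·(t/10.2) = t²/20.4.
At t = 9.625: DWL = 4.541. At t = 36.625: DWL = 65.754.
Increase = 65.754 − 4.541 = 61.21.

61.21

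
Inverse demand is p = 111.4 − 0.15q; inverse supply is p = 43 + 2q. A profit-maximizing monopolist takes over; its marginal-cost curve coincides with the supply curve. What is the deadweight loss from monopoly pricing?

4.63

Competitive equilibrium: 111.4 − 0.15q = 43 + 2q → q* = 31.814, p* = 106.6279.
Marginal revenue: MR = 111.4 − 0.3q. Set MR = MC: 111.4 − 0.3q = 43 + 2q → q_m = 29.7391.
Price p_m = 111.4 − 0.15·29.7391 = 106.9391; MC(q_m) = 43 + 2·29.7391 = 102.4782.
Competitive q* = 31.814, so Δq = 2.0749; wedge = 106.9391 − 102.4782 = 4.4609.
Deadweight loss = ½ × 2.0749 × 4.4609 = 4.63.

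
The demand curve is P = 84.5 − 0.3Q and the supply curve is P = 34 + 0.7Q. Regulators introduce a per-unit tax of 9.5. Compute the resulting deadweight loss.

45.125

Competitive equilibrium: 84.5 − 0.3Q = 34 + 0.7Q → Q* = 50.5, P* = 69.35.
With the tax, the buyer price exceeds the seller price by 9.5: (84.5 − 0.3Q) − (34 + 0.7Q) = 9.5 → Q' = 41.
ΔQ = 50.5 − 41 = 9.5; the wedge equals the tax, 9.5.
The triangle = ½ × 9.5 × 9.5 = 45.125.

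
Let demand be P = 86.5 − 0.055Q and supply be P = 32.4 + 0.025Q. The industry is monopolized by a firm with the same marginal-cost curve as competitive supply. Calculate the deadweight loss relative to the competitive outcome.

3036.21

Competitive equilibrium: 86.5 − 0.055Q = 32.4 + 0.025Q → Q* = 676.25, P* = 49.30625.
Marginal revenue: MR = 86.5 − 0.11Q. Set MR = MC: 86.5 − 0.11Q = 32.4 + 0.025Q → Q_m = 400.74074.
Price P_m = 86.5 − 0.055·400.74074 = 64.45926; MC(Q_m) = 32.4 + 0.025·400.74074 = 42.41852.
Competitive Q* = 676.25, so ΔQ = 275.50926; wedge = 64.45926 − 42.41852 = 22.04074.
The triangle = ½ × 275.50926 × 22.04074 = 3036.21.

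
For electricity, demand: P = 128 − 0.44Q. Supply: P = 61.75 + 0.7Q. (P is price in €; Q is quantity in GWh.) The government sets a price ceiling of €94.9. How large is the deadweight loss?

Competitive equilibrium: 128 − 0.44Q = 61.75 + 0.7Q → Q* = 58.114, P* = 102.4298.
At the ceiling P = 94.9, quantity supplied = (94.9 − 61.75)/0.7 = 47.3571.
Willingness to pay at Q' = 47.3571: 128 − 0.44·47.3571 = 107.1629.
ΔQ = 58.114 − 47.3571 = 10.7569; wedge = 107.1629 − 94.9 = 12.2629.
Deadweight loss = ½ × 10.7569 × 12.2629 = €65.96.

€65.96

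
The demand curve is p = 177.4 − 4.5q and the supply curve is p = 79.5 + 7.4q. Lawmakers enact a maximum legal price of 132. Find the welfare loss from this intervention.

Competitive equilibrium: 177.4 − 4.5q = 79.5 + 7.4q → q* = 8.2269, p* = 140.379.
At the ceiling p = 132, quantity supplied = (132 − 79.5)/7.4 = 7.0946.
Willingness to pay at q' = 7.0946: 177.4 − 4.5·7.0946 = 145.4743.
Δq = 8.2269 − 7.0946 = 1.1323; wedge = 145.4743 − 132 = 13.4743.
DWL = ½ × 1.1323 × 13.4743 = 7.63.

7.63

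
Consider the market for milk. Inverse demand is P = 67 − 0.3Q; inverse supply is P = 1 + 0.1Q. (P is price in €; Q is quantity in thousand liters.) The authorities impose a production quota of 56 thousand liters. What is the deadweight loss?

Competitive equilibrium: 67 − 0.3Q = 1 + 0.1Q → Q* = 165, P* = 17.5.
At Q = 56: demand price = 67 − 0.3·56 = 50.2; supply price = 1 + 0.1·56 = 6.6.
ΔQ = 165 − 56 = 109; wedge = 50.2 − 6.6 = 43.6.
Welfare loss = ½ × 109 × 43.6 = €2376.20 thousand.

€2376.20 thousand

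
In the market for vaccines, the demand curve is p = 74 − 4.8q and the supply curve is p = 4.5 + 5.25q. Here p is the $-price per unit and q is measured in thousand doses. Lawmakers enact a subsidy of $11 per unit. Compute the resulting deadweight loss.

$6.02 thousand

Competitive equilibrium: 74 − 4.8q = 4.5 + 5.25q → q* = 6.9154, p* = 40.806.
The subsidy lowers effective supply by 11: p = 5.25q − 6.5.
New quantity: 74 − 4.8q = 5.25q − 6.5 → q' = 8.01.
Overproduction Δq = 8.01 − 6.9154 = 1.0946; wedge = subsidy = 11.
Deadweight loss = ½ × 1.0946 × 11 = $6.02 thousand.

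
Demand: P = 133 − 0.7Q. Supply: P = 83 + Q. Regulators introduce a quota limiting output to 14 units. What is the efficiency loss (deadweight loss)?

Competitive equilibrium: 133 − 0.7Q = 83 + Q → Q* = 29.4118, P* = 112.4118.
At Q = 14: demand price = 133 − 0.7·14 = 123.2; supply price = 83 + 1·14 = 97.
ΔQ = 29.4118 − 14 = 15.4118; wedge = 123.2 − 97 = 26.2.
Deadweight loss = ½ × 15.4118 × 26.2 = 201.89.

201.89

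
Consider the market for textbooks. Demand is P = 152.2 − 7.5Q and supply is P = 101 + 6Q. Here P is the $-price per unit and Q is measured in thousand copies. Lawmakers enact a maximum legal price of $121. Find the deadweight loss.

$1.42 thousand

Competitive equilibrium: 152.2 − 7.5Q = 101 + 6Q → Q* = 3.7926, P* = 123.7556.
At the ceiling P = 121, quantity supplied = (121 − 101)/6 = 3.3333.
Willingness to pay at Q' = 3.3333: 152.2 − 7.5·3.3333 = 127.2003.
ΔQ = 3.7926 − 3.3333 = 0.4593; wedge = 127.2003 − 121 = 6.2003.
Deadweight loss = ½ × 0.4593 × 6.2003 = $1.42 thousand.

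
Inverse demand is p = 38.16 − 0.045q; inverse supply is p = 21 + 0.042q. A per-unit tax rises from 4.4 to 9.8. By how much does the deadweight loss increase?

440.69

Competitive equilibrium: 38.16 − 0.045q = 21 + 0.042q → q* = 197.2414, p* = 29.2841.
For a per-unit tax t: Δq = t/0.087, so DWL = ½·t·(t/0.087) = t²/0.174.
At t = 4.4: DWL = 111.264. At t = 9.8: DWL = 551.954.
Increase = 551.954 − 111.264 = 440.69.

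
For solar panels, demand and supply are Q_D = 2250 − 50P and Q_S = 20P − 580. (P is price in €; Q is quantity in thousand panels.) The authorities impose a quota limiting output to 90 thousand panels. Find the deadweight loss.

In inverse form: demand P = 45 − 0.02Q, supply P = 29 + 0.05Q.
Competitive equilibrium: 45 − 0.02Q = 29 + 0.05Q → Q* = 228.5714, P* = 40.4286.
At Q = 90: demand price = 45 − 0.02·90 = 43.2; supply price = 29 + 0.05·90 = 33.5.
ΔQ = 228.5714 − 90 = 138.5714; wedge = 43.2 − 33.5 = 9.7.
Welfare loss = ½ × 138.5714 × 9.7 = €672.07 thousand.

€672.07 thousand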